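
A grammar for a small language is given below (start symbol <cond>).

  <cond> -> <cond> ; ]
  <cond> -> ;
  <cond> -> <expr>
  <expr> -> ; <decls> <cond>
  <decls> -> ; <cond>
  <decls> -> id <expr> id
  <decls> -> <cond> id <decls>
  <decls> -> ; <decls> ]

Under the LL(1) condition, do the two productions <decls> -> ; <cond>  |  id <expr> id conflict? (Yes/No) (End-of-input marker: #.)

No

FIRST(; <cond>) = { ; } and FIRST(id <expr> id) = { id }.
The FIRST sets are disjoint and neither alternative is nullable — no conflict.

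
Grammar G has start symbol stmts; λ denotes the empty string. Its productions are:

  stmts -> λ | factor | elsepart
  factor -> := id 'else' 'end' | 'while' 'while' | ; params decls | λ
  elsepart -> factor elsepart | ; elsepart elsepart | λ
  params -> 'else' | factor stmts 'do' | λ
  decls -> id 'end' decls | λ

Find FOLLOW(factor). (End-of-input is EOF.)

In stmts -> factor: factor is at the end, add FOLLOW(stmts) = { EOF, 'do' }.
In elsepart -> factor elsepart: add FIRST(elsepart)\{λ} = { 'while', :=, ; }.
  Since elsepart is nullable, also add FOLLOW(elsepart) = { EOF, 'do', 'while', :=, ; }.
In params -> factor stmts 'do': add FIRST(stmts 'do') = { 'do', 'while', :=, ; }.
Union: FOLLOW(factor) = { EOF, 'do', 'while', :=, ; }.

{ EOF, 'do', 'while', :=, ; }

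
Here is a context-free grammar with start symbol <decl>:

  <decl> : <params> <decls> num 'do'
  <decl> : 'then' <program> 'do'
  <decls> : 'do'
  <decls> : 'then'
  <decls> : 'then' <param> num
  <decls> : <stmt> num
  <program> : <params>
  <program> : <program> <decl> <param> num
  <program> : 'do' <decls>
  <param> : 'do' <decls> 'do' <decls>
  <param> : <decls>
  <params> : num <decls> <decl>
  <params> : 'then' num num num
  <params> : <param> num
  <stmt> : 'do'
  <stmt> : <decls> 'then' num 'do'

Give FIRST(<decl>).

{ 'do', 'then', num }

From <decl> : <params> <decls> num 'do': add FIRST(<params>) = { 'do', 'then', num }.
<decl> : 'then' <program> 'do' contributes {'then'}.
Union: FIRST(<decl>) = { 'do', 'then', num }.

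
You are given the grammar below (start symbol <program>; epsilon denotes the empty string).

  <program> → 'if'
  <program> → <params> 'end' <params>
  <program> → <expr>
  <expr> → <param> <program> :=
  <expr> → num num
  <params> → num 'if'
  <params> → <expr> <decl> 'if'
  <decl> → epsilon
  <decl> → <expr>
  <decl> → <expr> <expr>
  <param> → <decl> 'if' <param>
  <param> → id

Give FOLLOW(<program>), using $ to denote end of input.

<program> is the start symbol, so $ ∈ FOLLOW(<program>).
In <expr> → <param> <program> :=: add FIRST(:=) = { := }.
Union: FOLLOW(<program>) = { $, := }.

{ $, := }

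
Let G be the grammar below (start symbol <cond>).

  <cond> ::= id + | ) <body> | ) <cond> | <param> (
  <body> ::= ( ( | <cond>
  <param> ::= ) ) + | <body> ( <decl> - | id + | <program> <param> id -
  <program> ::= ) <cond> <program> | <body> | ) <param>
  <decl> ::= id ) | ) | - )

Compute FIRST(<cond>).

<cond> ::= id + contributes {id}.
<cond> ::= ) <body> contributes {)}.
<cond> ::= ) <cond> contributes {)}.
From <cond> ::= <param> (: add FIRST(<param>) = { (, ), id }.
Union: FIRST(<cond>) = { (, ), id }.

{ (, ), id }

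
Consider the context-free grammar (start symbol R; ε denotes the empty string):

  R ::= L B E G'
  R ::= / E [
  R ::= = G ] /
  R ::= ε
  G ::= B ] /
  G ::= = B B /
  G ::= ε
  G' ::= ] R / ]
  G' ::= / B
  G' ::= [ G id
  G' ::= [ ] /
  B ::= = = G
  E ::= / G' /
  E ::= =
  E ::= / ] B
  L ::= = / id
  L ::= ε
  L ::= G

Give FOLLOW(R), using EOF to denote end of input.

R is the start symbol, so EOF ∈ FOLLOW(R).
In G' ::= ] R / ]: add FIRST(/ ]) = { / }.
Union: FOLLOW(R) = { EOF, / }.

{ EOF, / }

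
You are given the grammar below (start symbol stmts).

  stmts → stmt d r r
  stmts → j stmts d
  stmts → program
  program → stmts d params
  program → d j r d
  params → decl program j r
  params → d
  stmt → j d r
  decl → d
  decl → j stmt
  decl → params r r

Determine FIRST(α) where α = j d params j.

j is a terminal; add {j} and stop.

{ j }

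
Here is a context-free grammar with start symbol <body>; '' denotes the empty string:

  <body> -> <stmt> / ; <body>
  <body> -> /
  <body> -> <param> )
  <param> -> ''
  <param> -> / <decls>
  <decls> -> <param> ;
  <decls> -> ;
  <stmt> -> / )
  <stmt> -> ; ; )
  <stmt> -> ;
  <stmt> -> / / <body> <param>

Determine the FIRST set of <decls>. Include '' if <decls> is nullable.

From <decls> -> <param> ;: <param> nullable, take FIRST(<param>) ∪ {;} = { /, ; }.
<decls> -> ; contributes {;}.
Union: FIRST(<decls>) = { /, ; }.

{ /, ; }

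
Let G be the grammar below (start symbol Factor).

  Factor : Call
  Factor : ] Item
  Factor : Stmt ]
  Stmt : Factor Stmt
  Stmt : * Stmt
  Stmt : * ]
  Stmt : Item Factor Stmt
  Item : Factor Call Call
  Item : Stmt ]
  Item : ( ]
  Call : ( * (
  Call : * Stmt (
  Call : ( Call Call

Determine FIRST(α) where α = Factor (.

{ (, *, ] }

Add FIRST(Factor) = { (, *, ] }; Factor is not nullable, stop.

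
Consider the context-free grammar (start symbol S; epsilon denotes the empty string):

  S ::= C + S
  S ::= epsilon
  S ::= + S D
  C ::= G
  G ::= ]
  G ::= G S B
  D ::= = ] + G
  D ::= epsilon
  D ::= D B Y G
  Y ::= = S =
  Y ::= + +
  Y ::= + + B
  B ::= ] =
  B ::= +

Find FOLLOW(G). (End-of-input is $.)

In C ::= G: G is at the end, add FOLLOW(C) = { + }.
In G ::= G S B: add FIRST(S B) = { +, ] }.
In D ::= = ] + G: G is at the end, add FOLLOW(D) = { $, +, =, ] }.
In D ::= D B Y G: G is at the end, add FOLLOW(D) = { $, +, =, ] }.
Union: FOLLOW(G) = { $, +, =, ] }.

{ $, +, =, ] }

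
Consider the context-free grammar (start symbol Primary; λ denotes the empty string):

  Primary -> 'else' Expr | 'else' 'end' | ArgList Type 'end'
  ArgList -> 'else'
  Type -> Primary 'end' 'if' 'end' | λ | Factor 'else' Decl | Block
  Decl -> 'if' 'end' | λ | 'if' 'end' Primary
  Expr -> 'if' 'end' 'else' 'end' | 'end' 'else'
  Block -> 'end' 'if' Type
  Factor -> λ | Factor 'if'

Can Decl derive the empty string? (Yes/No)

Decl has an λ-production, so Decl ⇒ λ.

Yes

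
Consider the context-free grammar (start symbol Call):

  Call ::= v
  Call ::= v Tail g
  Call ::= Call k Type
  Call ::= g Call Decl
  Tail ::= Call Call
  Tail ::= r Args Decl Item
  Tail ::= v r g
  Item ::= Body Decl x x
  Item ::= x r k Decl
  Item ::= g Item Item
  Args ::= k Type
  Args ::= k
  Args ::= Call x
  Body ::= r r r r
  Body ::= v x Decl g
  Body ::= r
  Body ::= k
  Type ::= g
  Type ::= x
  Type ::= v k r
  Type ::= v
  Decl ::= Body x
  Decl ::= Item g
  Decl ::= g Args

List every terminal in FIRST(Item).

{ g, k, r, v, x }

From Item ::= Body Decl x x: add FIRST(Body) = { k, r, v }.
Item ::= x r k Decl contributes {x}.
Item ::= g Item Item contributes {g}.
Union: FIRST(Item) = { g, k, r, v, x }.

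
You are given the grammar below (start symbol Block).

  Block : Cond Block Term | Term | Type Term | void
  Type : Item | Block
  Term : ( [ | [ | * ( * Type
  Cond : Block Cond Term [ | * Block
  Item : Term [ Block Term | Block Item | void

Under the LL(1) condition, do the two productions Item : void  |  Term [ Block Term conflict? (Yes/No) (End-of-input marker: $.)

FIRST(void) = { void } and FIRST(Term [ Block Term) = { (, *, [ }.
The FIRST sets are disjoint and neither alternative is nullable — no conflict.

No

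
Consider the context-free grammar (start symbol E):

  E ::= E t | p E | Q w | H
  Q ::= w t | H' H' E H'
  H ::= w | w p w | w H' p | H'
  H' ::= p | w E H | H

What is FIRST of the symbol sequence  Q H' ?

Add FIRST(Q) = { p, w }; Q is not nullable, stop.

{ p, w }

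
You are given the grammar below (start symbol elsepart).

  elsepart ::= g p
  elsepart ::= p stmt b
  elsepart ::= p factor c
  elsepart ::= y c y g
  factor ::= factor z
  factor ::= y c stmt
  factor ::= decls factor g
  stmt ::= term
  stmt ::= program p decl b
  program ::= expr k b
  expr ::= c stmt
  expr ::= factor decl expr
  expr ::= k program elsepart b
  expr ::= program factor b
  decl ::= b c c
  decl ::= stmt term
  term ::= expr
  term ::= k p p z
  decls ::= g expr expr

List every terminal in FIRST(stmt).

{ c, g, k, y }

From stmt ::= term: add FIRST(term) = { c, g, k, y }.
From stmt ::= program p decl b: add FIRST(program) = { c, g, k, y }.
Union: FIRST(stmt) = { c, g, k, y }.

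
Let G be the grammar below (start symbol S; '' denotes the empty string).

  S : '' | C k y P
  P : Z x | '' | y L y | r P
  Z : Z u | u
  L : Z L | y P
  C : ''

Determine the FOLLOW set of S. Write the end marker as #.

{ # }

S is the start symbol, so # ∈ FOLLOW(S).
Union: FOLLOW(S) = { # }.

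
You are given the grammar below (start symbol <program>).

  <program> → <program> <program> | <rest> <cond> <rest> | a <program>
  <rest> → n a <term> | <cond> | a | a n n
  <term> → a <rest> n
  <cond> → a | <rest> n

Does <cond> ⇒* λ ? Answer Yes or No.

No

No nonterminal in this grammar is nullable.
No production of <cond> has an RHS whose symbols are all nullable, so <cond> is not nullable.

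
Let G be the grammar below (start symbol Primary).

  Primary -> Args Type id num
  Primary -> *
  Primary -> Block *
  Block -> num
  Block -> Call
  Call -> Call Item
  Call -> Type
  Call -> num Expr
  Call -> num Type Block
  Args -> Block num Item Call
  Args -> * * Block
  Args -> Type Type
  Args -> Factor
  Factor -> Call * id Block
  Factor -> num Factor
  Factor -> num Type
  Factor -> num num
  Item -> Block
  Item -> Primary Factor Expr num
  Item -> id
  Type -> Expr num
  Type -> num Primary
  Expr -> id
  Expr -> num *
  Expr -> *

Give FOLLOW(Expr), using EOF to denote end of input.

{ *, id, num }

In Call -> num Expr: Expr is at the end, add FOLLOW(Call) = { *, id, num }.
In Item -> Primary Factor Expr num: add FIRST(num) = { num }.
In Type -> Expr num: add FIRST(num) = { num }.
Union: FOLLOW(Expr) = { *, id, num }.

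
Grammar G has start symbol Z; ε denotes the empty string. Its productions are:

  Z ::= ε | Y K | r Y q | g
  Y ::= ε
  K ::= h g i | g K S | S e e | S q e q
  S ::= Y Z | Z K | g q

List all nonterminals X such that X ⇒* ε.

Directly nullable (have an ε-production): Z, Y.
S ::= Y Z with every symbol nullable, so S is nullable.
No other nonterminal has a production whose RHS symbols are all nullable.

{ S, Y, Z }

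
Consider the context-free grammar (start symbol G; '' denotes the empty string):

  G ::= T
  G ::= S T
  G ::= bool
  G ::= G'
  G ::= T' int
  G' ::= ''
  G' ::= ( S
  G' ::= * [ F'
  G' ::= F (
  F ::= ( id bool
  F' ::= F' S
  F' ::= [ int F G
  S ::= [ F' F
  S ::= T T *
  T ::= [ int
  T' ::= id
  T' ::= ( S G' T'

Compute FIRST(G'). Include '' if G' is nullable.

G' ::= '' contributes ''.
G' ::= ( S contributes {(}.
G' ::= * [ F' contributes {*}.
From G' ::= F (: add FIRST(F) = { ( }.
Union: FIRST(G') = { (, *, '' }.

{ (, *, '' }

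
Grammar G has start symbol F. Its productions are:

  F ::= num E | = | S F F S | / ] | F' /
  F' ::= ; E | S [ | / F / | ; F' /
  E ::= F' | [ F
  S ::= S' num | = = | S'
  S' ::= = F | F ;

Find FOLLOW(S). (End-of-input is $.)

In F ::= S F F S: add FIRST(F F S) = { /, ;, =, num }.
In F ::= S F F S: S is at the end, add FOLLOW(F) = { $, /, ;, =, [, num }.
In F' ::= S [: add FIRST([) = { [ }.
Union: FOLLOW(S) = { $, /, ;, =, [, num }.

{ $, /, ;, =, [, num }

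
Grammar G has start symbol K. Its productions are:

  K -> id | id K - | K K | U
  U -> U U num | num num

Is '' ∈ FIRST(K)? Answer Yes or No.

No nonterminal in this grammar is nullable.
No production of K has an RHS whose symbols are all nullable, so K is not nullable.

No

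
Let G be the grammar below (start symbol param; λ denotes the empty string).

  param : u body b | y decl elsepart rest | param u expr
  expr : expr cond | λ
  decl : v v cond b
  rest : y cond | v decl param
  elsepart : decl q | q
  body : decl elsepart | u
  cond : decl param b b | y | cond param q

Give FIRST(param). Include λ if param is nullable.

param : u body b contributes {u}.
param : y decl elsepart rest contributes {y}.
From param : param u expr: add FIRST(param) = { u, y }.
Union: FIRST(param) = { u, y }.

{ u, y }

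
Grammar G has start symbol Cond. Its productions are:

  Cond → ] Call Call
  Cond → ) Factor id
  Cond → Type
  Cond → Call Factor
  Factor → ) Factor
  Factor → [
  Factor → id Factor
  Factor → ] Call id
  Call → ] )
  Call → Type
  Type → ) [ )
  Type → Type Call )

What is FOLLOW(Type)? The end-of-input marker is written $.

In Cond → Type: Type is at the end, add FOLLOW(Cond) = { $ }.
In Call → Type: Type is at the end, add FOLLOW(Call) = { $, ), [, ], id }.
In Type → Type Call ): add FIRST(Call )) = { ), ] }.
Union: FOLLOW(Type) = { $, ), [, ], id }.

{ $, ), [, ], id }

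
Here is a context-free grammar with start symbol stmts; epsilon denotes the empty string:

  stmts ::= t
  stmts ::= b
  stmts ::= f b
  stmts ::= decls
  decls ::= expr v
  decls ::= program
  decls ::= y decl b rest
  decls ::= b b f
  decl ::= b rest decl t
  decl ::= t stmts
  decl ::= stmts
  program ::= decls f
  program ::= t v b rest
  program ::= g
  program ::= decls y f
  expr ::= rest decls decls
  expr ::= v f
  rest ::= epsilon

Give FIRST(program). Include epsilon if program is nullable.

{ b, g, t, v, y }

From program ::= decls f: add FIRST(decls) = { b, g, t, v, y }.
program ::= t v b rest contributes {t}.
program ::= g contributes {g}.
From program ::= decls y f: add FIRST(decls) = { b, g, t, v, y }.
Union: FIRST(program) = { b, g, t, v, y }.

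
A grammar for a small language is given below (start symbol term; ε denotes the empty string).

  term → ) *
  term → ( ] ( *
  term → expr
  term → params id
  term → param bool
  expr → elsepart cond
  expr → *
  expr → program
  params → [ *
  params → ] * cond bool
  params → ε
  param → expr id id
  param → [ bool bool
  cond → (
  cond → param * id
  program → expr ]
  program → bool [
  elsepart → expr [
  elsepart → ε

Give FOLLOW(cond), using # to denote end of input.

{ #, [, ], bool, id }

In expr → elsepart cond: cond is at the end, add FOLLOW(expr) = { #, [, ], id }.
In params → ] * cond bool: add FIRST(bool) = { bool }.
Union: FOLLOW(cond) = { #, [, ], bool, id }.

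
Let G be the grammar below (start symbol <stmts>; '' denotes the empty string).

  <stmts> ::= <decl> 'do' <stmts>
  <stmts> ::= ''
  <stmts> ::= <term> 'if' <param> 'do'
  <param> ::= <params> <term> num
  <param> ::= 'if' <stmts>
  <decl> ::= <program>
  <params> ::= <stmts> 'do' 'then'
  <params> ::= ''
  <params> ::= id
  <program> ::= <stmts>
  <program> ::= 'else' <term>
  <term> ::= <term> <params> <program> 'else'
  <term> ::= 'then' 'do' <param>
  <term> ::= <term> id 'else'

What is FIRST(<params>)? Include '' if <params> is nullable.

From <params> ::= <stmts> 'do' 'then': <stmts> nullable, take FIRST(<stmts>) ∪ {'do'} = { 'do', 'else', 'then' }.
<params> ::= '' contributes ''.
<params> ::= id contributes {id}.
Union: FIRST(<params>) = { 'do', 'else', 'then', id, '' }.

{ 'do', 'else', 'then', id, '' }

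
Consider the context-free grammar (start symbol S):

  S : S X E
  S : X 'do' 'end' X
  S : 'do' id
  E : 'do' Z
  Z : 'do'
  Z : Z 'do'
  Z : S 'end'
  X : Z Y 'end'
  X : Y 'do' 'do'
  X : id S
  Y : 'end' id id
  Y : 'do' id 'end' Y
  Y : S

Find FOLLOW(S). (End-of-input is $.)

{ $, 'do', 'end', id }

S is the start symbol, so $ ∈ FOLLOW(S).
In S : S X E: add FIRST(X E) = { 'do', 'end', id }.
In Z : S 'end': add FIRST('end') = { 'end' }.
In X : id S: S is at the end, add FOLLOW(X) = { $, 'do', 'end', id }.
In Y : S: S is at the end, add FOLLOW(Y) = { 'do', 'end' }.
Union: FOLLOW(S) = { $, 'do', 'end', id }.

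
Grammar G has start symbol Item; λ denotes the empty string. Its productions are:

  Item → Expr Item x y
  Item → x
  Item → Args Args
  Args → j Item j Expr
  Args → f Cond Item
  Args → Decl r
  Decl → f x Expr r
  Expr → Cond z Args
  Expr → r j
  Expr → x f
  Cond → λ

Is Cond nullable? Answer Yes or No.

Cond has an λ-production, so Cond ⇒ λ.

Yes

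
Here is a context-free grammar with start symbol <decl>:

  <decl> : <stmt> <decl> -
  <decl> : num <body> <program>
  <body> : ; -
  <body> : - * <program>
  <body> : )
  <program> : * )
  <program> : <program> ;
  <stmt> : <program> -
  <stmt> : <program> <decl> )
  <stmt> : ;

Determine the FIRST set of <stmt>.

{ *, ; }

From <stmt> : <program> -: add FIRST(<program>) = { * }.
From <stmt> : <program> <decl> ): add FIRST(<program>) = { * }.
<stmt> : ; contributes {;}.
Union: FIRST(<stmt>) = { *, ; }.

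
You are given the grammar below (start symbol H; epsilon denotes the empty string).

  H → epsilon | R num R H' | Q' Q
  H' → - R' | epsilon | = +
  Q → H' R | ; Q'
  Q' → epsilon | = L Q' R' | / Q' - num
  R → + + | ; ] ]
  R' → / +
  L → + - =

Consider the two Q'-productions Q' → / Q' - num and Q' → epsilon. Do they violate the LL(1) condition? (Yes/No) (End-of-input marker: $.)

Yes

FIRST(/ Q' - num) = { / } and FIRST(epsilon) = { epsilon }.
The second alternative is nullable and FOLLOW(Q') = { $, +, -, /, ;, = } shares / with FIRST of the first — conflict.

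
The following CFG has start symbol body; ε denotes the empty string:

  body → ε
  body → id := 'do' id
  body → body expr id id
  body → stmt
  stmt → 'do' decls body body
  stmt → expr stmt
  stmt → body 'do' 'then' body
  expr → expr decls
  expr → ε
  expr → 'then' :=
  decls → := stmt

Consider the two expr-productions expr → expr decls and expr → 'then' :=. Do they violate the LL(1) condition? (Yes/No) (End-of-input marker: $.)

FIRST(expr decls) = { 'then', := } and FIRST('then' :=) = { 'then' }.
Both contain 'then', so the two alternatives are not disjoint — LL(1) conflict.

Yes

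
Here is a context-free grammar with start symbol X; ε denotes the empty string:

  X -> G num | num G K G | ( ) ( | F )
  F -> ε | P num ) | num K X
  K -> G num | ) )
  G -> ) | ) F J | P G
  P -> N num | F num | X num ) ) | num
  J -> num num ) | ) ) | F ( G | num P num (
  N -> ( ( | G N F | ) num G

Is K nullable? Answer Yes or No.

Nullable nonterminals: F.
No production of K has an RHS whose symbols are all nullable, so K is not nullable.

No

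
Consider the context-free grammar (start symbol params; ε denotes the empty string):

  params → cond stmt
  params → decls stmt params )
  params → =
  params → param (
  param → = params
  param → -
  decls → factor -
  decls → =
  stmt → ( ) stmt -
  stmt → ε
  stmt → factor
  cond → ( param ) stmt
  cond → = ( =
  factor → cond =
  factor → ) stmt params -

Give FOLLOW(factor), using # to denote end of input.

In decls → factor -: add FIRST(-) = { - }.
In stmt → factor: factor is at the end, add FOLLOW(stmt) = { #, (, ), -, = }.
Union: FOLLOW(factor) = { #, (, ), -, = }.

{ #, (, ), -, = }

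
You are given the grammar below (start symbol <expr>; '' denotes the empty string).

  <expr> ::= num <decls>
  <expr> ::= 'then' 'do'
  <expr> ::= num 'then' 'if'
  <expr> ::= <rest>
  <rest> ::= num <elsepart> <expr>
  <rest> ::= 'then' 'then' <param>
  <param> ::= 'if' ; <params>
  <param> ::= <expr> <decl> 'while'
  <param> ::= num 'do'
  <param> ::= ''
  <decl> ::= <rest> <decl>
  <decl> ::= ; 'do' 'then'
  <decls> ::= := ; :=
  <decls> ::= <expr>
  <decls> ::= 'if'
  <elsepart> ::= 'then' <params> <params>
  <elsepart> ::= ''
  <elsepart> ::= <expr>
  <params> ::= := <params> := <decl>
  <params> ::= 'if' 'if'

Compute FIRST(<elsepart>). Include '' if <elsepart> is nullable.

{ 'then', num, '' }

<elsepart> ::= 'then' <params> <params> contributes {'then'}.
<elsepart> ::= '' contributes ''.
From <elsepart> ::= <expr>: add FIRST(<expr>) = { 'then', num }.
Union: FIRST(<elsepart>) = { 'then', num, '' }.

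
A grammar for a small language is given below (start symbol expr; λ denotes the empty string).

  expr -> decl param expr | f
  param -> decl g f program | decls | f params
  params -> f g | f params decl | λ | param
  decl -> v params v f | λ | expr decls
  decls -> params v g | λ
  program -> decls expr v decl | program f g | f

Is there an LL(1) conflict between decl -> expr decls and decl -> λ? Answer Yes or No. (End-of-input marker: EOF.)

Yes

FIRST(expr decls) = { f, g, v } and FIRST(λ) = { λ }.
The second alternative is nullable and FOLLOW(decl) = { f, g, v } shares f with FIRST of the first — conflict.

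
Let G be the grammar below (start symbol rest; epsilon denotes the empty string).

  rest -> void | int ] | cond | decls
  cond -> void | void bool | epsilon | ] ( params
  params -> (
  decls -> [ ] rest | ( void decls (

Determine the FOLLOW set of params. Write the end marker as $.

In cond -> ] ( params: params is at the end, add FOLLOW(cond) = { $, ( }.
Union: FOLLOW(params) = { $, ( }.

{ $, ( }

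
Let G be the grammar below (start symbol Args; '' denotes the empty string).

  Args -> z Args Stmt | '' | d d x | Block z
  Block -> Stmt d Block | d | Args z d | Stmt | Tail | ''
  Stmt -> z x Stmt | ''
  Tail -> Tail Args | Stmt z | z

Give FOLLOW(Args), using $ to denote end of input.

{ $, d, z }

Args is the start symbol, so $ ∈ FOLLOW(Args).
In Args -> z Args Stmt: add FIRST(Stmt)\{''} = { z }.
  Since Stmt is nullable, also add FOLLOW(Args) = { $, d, z }.
In Block -> Args z d: add FIRST(z d) = { z }.
In Tail -> Tail Args: Args is at the end, add FOLLOW(Tail) = { d, z }.
Union: FOLLOW(Args) = { $, d, z }.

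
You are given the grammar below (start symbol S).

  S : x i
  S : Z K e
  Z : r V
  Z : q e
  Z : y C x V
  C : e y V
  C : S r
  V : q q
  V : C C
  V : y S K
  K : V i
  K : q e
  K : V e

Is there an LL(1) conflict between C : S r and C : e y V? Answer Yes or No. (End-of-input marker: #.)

FIRST(S r) = { q, r, x, y } and FIRST(e y V) = { e }.
The FIRST sets are disjoint and neither alternative is nullable — no conflict.

No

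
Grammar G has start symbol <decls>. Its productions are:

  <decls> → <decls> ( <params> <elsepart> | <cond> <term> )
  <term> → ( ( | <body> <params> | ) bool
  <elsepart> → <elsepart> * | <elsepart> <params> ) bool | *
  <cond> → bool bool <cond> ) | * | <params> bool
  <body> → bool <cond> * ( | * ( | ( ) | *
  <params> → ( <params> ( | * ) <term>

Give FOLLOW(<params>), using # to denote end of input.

In <decls> → <decls> ( <params> <elsepart>: add FIRST(<elsepart>) = { * }.
In <term> → <body> <params>: <params> is at the end, add FOLLOW(<term>) = { (, ), *, bool }.
In <elsepart> → <elsepart> <params> ) bool: add FIRST() bool) = { ) }.
In <cond> → <params> bool: add FIRST(bool) = { bool }.
In <params> → ( <params> (: add FIRST(() = { ( }.
Union: FOLLOW(<params>) = { (, ), *, bool }.

{ (, ), *, bool }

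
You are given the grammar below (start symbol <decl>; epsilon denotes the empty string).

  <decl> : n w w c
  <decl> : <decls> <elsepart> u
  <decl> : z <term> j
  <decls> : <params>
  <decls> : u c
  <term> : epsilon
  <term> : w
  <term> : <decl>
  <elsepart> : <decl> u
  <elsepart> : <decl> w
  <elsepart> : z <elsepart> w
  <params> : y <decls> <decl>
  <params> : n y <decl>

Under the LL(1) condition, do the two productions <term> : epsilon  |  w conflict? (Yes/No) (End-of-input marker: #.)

No

FIRST(epsilon) = { epsilon } and FIRST(w) = { w }.
The first is nullable but FOLLOW(<term>) = { j } is disjoint from FIRST of the second.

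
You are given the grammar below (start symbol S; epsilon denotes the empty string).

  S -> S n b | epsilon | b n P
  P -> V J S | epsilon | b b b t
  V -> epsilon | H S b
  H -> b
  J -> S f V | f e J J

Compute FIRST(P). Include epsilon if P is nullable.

From P -> V J S: V nullable, take FIRST(V) ∪ FIRST(J) = { b, f, n }.
P -> epsilon contributes epsilon.
P -> b b b t contributes {b}.
Union: FIRST(P) = { b, f, n, epsilon }.

{ b, f, n, epsilon }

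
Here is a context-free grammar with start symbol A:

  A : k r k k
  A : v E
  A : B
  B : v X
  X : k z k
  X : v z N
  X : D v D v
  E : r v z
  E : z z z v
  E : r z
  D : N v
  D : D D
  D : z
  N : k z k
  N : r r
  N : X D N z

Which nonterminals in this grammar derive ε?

{ } (none)

No nonterminal has an empty production or an RHS whose symbols are all nullable.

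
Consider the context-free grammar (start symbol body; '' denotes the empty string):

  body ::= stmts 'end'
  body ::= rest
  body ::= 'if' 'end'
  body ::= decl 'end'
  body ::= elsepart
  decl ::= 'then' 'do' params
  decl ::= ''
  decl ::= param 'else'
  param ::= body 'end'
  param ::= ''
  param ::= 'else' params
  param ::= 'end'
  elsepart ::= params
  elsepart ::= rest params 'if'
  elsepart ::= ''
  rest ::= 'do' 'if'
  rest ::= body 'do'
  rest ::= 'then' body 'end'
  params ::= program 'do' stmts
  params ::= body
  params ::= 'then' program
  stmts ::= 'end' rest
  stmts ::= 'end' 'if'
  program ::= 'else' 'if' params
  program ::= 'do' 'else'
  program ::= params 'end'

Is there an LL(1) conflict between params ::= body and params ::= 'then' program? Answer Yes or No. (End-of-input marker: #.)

Yes

FIRST(body) = { 'do', 'else', 'end', 'if', 'then', '' } and FIRST('then' program) = { 'then' }.
Both contain 'then', so the two alternatives are not disjoint — LL(1) conflict.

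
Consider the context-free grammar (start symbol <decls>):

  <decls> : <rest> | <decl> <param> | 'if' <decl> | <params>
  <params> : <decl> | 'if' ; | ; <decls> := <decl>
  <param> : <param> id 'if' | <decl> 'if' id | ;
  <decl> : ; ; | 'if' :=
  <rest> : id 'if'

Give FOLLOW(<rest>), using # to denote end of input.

{ #, := }

In <decls> : <rest>: <rest> is at the end, add FOLLOW(<decls>) = { #, := }.
Union: FOLLOW(<rest>) = { #, := }.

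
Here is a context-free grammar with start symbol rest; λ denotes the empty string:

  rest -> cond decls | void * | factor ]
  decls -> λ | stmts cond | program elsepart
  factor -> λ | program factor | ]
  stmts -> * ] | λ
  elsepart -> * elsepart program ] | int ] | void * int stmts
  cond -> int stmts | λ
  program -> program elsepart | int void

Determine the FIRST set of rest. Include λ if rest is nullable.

{ *, ], int, void, λ }

From rest -> cond decls: cond, decls nullable, take FIRST(cond) ∪ FIRST(decls) = { *, int }; also λ since the whole RHS is nullable.
rest -> void * contributes {void}.
From rest -> factor ]: factor nullable, take FIRST(factor) ∪ {]} = { ], int }.
Union: FIRST(rest) = { *, ], int, void, λ }.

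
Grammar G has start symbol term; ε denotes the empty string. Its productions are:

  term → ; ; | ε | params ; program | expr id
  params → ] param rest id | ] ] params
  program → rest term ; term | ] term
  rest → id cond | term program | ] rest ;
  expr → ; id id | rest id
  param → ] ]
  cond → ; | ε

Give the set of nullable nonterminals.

{ cond, term }

Directly nullable (have an ε-production): term, cond.
No other nonterminal has a production whose RHS symbols are all nullable.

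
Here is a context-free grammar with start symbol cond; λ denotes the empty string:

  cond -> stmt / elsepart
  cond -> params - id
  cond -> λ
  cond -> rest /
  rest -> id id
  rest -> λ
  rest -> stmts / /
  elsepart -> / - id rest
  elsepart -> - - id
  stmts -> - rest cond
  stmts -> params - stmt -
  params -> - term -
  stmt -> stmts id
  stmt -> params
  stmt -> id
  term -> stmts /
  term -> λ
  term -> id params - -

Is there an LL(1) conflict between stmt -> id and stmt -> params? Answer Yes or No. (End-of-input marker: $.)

FIRST(id) = { id } and FIRST(params) = { - }.
The FIRST sets are disjoint and neither alternative is nullable — no conflict.

No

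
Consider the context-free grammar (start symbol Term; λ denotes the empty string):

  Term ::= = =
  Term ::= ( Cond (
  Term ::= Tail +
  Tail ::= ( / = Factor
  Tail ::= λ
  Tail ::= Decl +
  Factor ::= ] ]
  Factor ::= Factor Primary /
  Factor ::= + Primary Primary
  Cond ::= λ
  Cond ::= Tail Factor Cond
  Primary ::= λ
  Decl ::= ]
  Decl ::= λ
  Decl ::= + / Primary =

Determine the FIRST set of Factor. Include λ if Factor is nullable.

Factor ::= ] ] contributes {]}.
From Factor ::= Factor Primary /: add FIRST(Factor) = { +, ] }.
Factor ::= + Primary Primary contributes {+}.
Union: FIRST(Factor) = { +, ] }.

{ +, ] }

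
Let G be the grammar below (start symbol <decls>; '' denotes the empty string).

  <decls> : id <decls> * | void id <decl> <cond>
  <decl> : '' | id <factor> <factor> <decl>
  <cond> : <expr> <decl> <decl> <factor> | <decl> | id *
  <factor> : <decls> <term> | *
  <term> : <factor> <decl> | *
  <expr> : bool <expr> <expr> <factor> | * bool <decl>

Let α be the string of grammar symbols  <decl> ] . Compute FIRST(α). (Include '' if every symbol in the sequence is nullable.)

Add FIRST(<decl>)\{''} = { id }; <decl> is nullable, continue.
] is a terminal; add {]} and stop.

{ ], id }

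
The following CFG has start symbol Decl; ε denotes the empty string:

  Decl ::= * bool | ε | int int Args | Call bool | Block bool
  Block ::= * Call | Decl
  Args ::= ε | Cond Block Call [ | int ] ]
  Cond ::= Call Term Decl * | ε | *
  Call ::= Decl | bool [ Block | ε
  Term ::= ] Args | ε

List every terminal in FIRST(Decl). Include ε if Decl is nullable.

{ *, bool, int, ε }

Decl ::= * bool contributes {*}.
Decl ::= ε contributes ε.
Decl ::= int int Args contributes {int}.
From Decl ::= Call bool: Call nullable, take FIRST(Call) ∪ {bool} = { *, bool, int }.
From Decl ::= Block bool: Block nullable, take FIRST(Block) ∪ {bool} = { *, bool, int }.
Union: FIRST(Decl) = { *, bool, int, ε }.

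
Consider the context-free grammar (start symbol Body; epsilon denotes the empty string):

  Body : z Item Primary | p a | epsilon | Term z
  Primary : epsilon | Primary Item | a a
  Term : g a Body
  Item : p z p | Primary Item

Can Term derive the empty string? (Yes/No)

No

Nullable nonterminals: Body, Primary.
No production of Term has an RHS whose symbols are all nullable, so Term is not nullable.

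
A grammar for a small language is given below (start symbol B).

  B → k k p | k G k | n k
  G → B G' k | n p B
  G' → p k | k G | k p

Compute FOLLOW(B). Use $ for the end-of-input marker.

B is the start symbol, so $ ∈ FOLLOW(B).
In G → B G' k: add FIRST(G' k) = { k, p }.
In G → n p B: B is at the end, add FOLLOW(G) = { k }.
Union: FOLLOW(B) = { $, k, p }.

{ $, k, p }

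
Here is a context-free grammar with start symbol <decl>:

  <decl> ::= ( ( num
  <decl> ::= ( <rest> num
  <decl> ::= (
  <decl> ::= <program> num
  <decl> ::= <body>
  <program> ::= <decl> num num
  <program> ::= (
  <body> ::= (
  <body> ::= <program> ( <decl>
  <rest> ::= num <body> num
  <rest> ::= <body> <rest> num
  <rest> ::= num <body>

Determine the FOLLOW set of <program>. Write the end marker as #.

In <decl> ::= <program> num: add FIRST(num) = { num }.
In <body> ::= <program> ( <decl>: add FIRST(( <decl>) = { ( }.
Union: FOLLOW(<program>) = { (, num }.

{ (, num }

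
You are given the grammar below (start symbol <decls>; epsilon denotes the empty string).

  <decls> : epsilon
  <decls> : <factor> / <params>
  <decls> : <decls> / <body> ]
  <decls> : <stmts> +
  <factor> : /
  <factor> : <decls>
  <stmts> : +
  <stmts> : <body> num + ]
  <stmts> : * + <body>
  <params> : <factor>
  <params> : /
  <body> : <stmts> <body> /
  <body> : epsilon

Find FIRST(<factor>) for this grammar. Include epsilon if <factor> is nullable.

{ *, +, /, num, epsilon }

<factor> : / contributes {/}.
From <factor> : <decls>: add FIRST(<decls>) = { *, +, /, num, epsilon } (including epsilon since <decls> is nullable).
Union: FIRST(<factor>) = { *, +, /, num, epsilon }.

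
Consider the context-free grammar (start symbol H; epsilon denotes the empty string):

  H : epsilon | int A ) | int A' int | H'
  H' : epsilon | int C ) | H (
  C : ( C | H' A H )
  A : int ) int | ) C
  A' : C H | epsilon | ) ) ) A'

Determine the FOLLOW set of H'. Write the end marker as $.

{ $, (, ), int }

In H : H': H' is at the end, add FOLLOW(H) = { $, (, ), int }.
In C : H' A H ): add FIRST(A H )) = { ), int }.
Union: FOLLOW(H') = { $, (, ), int }.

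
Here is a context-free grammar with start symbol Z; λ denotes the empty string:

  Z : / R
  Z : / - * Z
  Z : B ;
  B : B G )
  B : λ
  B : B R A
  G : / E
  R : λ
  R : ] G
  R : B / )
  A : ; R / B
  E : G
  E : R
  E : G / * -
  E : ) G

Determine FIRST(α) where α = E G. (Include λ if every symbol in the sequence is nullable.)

Add FIRST(E)\{λ} = { ), /, ;, ] }; E is nullable, continue.
Add FIRST(G) = { / }; G is not nullable, stop.

{ ), /, ;, ] }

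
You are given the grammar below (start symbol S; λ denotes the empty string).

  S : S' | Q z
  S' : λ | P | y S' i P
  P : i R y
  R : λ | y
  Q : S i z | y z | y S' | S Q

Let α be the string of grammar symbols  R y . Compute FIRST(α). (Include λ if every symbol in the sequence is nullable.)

Add FIRST(R)\{λ} = { y }; R is nullable, continue.
y is a terminal; add {y} and stop.

{ y }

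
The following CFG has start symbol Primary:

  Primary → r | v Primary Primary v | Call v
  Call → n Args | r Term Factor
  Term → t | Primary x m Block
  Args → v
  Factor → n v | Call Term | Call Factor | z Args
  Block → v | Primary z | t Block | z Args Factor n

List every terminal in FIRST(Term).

Term → t contributes {t}.
From Term → Primary x m Block: add FIRST(Primary) = { n, r, v }.
Union: FIRST(Term) = { n, r, t, v }.

{ n, r, t, v }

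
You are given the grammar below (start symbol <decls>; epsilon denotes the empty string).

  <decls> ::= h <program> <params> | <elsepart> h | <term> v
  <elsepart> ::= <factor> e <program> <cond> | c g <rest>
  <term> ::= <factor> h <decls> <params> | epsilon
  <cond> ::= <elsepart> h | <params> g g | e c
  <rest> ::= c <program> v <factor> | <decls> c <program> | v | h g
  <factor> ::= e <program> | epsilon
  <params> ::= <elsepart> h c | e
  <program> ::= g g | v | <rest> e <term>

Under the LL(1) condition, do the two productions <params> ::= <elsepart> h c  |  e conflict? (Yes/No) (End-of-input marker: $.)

Yes

FIRST(<elsepart> h c) = { c, e } and FIRST(e) = { e }.
Both contain e, so the two alternatives are not disjoint — LL(1) conflict.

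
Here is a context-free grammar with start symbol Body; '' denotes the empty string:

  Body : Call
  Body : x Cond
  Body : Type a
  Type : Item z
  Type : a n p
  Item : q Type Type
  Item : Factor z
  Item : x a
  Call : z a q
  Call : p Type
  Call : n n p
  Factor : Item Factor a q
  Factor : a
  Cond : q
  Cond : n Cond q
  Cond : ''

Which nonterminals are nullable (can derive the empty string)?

Directly nullable (have an ''-production): Cond.
No other nonterminal has a production whose RHS symbols are all nullable.

{ Cond }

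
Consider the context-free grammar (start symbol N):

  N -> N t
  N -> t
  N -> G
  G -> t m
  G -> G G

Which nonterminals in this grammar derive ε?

{ } (none)

No nonterminal has an empty production or an RHS whose symbols are all nullable.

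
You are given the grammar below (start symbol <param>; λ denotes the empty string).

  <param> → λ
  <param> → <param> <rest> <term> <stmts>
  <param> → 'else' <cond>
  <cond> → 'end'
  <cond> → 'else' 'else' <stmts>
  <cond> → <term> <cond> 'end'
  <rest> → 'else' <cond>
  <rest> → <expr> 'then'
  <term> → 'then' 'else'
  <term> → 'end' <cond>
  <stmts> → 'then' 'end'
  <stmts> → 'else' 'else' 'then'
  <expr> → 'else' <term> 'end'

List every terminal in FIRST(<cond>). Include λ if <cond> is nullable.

<cond> → 'end' contributes {'end'}.
<cond> → 'else' 'else' <stmts> contributes {'else'}.
From <cond> → <term> <cond> 'end': add FIRST(<term>) = { 'end', 'then' }.
Union: FIRST(<cond>) = { 'else', 'end', 'then' }.

{ 'else', 'end', 'then' }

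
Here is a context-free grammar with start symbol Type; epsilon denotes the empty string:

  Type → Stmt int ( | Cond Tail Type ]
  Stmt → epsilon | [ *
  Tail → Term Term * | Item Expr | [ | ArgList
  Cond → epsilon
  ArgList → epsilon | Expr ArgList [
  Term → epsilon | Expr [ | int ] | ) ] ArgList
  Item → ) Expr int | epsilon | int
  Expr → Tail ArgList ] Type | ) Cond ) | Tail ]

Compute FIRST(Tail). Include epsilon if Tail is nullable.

From Tail → Term Term *: Term, Term nullable, take FIRST(Term) ∪ FIRST(Term) ∪ {*} = { ), *, [, ], int }.
From Tail → Item Expr: Item nullable, take FIRST(Item) ∪ FIRST(Expr) = { ), *, [, ], int }.
Tail → [ contributes {[}.
From Tail → ArgList: add FIRST(ArgList) = { ), *, [, ], int, epsilon } (including epsilon since ArgList is nullable).
Union: FIRST(Tail) = { ), *, [, ], int, epsilon }.

{ ), *, [, ], int, epsilon }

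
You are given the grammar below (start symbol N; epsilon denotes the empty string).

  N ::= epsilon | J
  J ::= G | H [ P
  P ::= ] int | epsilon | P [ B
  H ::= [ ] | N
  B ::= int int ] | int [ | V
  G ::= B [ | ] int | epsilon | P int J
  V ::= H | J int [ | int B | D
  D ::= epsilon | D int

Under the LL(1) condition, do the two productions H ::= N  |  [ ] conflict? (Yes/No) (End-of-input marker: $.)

FIRST(N) = { [, ], int, epsilon } and FIRST([ ]) = { [ }.
Both contain [, so the two alternatives are not disjoint — LL(1) conflict.

Yes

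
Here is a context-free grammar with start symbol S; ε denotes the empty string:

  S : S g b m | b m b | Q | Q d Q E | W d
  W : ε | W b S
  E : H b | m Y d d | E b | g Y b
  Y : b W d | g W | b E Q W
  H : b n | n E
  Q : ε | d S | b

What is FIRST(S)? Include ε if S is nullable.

From S : S g b m: S nullable, take FIRST(S) ∪ {g} = { b, d, g }.
S : b m b contributes {b}.
From S : Q: add FIRST(Q) = { b, d, ε } (including ε since Q is nullable).
From S : Q d Q E: Q nullable, take FIRST(Q) ∪ {d} = { b, d }.
From S : W d: W nullable, take FIRST(W) ∪ {d} = { b, d }.
Union: FIRST(S) = { b, d, g, ε }.

{ b, d, g, ε }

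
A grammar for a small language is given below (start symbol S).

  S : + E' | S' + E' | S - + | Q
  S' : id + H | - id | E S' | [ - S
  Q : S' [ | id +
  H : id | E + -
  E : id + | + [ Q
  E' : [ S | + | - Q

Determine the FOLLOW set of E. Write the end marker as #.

{ +, -, [, id }

In S' : E S': add FIRST(S') = { +, -, [, id }.
In H : E + -: add FIRST(+ -) = { + }.
Union: FOLLOW(E) = { +, -, [, id }.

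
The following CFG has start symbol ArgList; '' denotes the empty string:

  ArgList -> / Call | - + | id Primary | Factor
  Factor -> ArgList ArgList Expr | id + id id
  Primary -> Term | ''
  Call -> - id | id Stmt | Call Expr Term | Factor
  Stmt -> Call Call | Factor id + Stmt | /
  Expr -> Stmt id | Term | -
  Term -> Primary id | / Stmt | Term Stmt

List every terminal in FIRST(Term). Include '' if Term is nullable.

{ /, id }

From Term -> Primary id: Primary nullable, take FIRST(Primary) ∪ {id} = { /, id }.
Term -> / Stmt contributes {/}.
From Term -> Term Stmt: add FIRST(Term) = { /, id }.
Union: FIRST(Term) = { /, id }.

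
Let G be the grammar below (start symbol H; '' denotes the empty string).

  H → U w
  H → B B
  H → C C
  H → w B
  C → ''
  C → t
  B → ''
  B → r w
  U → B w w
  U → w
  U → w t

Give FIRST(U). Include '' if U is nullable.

From U → B w w: B nullable, take FIRST(B) ∪ {w} = { r, w }.
U → w contributes {w}.
U → w t contributes {w}.
Union: FIRST(U) = { r, w }.

{ r, w }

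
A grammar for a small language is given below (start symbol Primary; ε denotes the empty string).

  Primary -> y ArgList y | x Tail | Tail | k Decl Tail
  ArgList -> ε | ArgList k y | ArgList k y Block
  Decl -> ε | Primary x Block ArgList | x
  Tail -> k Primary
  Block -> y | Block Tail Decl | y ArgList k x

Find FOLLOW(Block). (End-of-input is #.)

{ k, y }

In ArgList -> ArgList k y Block: Block is at the end, add FOLLOW(ArgList) = { k, y }.
In Decl -> Primary x Block ArgList: add FIRST(ArgList)\{ε} = { k }.
  Since ArgList is nullable, also add FOLLOW(Decl) = { k, y }.
In Block -> Block Tail Decl: add FIRST(Tail Decl) = { k }.
Union: FOLLOW(Block) = { k, y }.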